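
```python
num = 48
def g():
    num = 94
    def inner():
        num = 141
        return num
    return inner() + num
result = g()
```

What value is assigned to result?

Step 1: g() has local num = 94. inner() has local num = 141.
Step 2: inner() returns its local num = 141.
Step 3: g() returns 141 + its own num (94) = 235

The answer is 235.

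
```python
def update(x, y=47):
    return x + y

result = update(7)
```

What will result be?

Step 1: update(7) uses default y = 47.
Step 2: Returns 7 + 47 = 54.
Step 3: result = 54

The answer is 54.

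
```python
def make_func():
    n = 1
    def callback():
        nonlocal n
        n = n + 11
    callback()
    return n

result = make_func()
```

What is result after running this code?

Step 1: make_func() sets n = 1.
Step 2: callback() uses nonlocal to modify n in make_func's scope: n = 1 + 11 = 12.
Step 3: make_func() returns the modified n = 12

The answer is 12.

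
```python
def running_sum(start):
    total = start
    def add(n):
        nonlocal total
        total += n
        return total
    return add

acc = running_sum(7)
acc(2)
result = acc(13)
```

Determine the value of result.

Step 1: running_sum(7) creates closure with total = 7.
Step 2: First acc(2): total = 7 + 2 = 9.
Step 3: Second acc(13): total = 9 + 13 = 22. result = 22

The answer is 22.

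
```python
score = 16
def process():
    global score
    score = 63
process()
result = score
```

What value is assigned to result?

Step 1: score = 16 globally.
Step 2: process() declares global score and sets it to 63.
Step 3: After process(), global score = 63. result = 63

The answer is 63.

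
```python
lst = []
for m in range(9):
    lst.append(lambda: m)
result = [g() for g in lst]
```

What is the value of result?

Step 1: All 9 lambdas share the same variable m.
Step 2: After the loop, m = 8.
Step 3: Each call returns 8. result = [8, 8, 8, 8, 8, 8, 8, 8, 8]

The answer is [8, 8, 8, 8, 8, 8, 8, 8, 8].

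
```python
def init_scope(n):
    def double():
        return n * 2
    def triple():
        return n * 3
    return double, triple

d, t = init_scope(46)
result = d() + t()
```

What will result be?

Step 1: Both closures capture the same n = 46.
Step 2: d() = 46 * 2 = 92, t() = 46 * 3 = 138.
Step 3: result = 92 + 138 = 230

The answer is 230.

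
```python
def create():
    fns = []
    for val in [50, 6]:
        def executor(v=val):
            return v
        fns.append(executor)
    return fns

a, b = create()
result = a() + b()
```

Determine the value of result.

Step 1: Default argument v=val captures val at each iteration.
Step 2: a() returns 50 (captured at first iteration), b() returns 6 (captured at second).
Step 3: result = 50 + 6 = 56

The answer is 56.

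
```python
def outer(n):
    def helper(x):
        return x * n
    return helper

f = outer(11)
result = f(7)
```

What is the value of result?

Step 1: outer(11) creates a closure capturing n = 11.
Step 2: f(7) computes 7 * 11 = 77.
Step 3: result = 77

The answer is 77.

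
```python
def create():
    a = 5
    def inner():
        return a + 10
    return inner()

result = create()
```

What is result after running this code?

Step 1: create() defines a = 5.
Step 2: inner() reads a = 5 from enclosing scope, returns 5 + 10 = 15.
Step 3: result = 15

The answer is 15.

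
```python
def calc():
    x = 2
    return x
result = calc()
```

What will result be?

Step 1: calc() defines x = 2 in its local scope.
Step 2: return x finds the local variable x = 2.
Step 3: result = 2

The answer is 2.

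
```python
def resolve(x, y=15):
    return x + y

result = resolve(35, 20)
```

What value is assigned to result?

Step 1: resolve(35, 20) overrides default y with 20.
Step 2: Returns 35 + 20 = 55.
Step 3: result = 55

The answer is 55.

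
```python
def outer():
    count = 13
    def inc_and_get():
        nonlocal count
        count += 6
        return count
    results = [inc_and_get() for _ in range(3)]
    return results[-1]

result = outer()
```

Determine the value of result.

Step 1: count = 13.
Step 2: Three calls to inc_and_get(), each adding 6.
Step 3: Last value = 13 + 6 * 3 = 31

The answer is 31.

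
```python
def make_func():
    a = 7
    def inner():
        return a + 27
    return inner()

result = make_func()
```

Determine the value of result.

Step 1: make_func() defines a = 7.
Step 2: inner() reads a = 7 from enclosing scope, returns 7 + 27 = 34.
Step 3: result = 34

The answer is 34.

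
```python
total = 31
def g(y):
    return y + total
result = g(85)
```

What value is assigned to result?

Step 1: total = 31 is defined globally.
Step 2: g(85) uses parameter y = 85 and looks up total from global scope = 31.
Step 3: result = 85 + 31 = 116

The answer is 116.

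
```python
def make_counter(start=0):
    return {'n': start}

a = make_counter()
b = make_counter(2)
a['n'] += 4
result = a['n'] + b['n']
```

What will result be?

Step 1: make_counter() returns a new dict each call (immutable default 0).
Step 2: a = {'n': 0}, b = {'n': 2}.
Step 3: a['n'] += 4 = 4. result = 4 + 2 = 6

The answer is 6.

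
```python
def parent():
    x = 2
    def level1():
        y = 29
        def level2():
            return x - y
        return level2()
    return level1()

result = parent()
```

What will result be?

Step 1: x = 2 in parent. y = 29 in level1.
Step 2: level2() reads x = 2 and y = 29 from enclosing scopes.
Step 3: result = 2 - 29 = -27

The answer is -27.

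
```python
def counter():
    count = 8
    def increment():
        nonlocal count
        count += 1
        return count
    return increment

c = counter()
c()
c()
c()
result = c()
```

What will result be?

Step 1: counter() creates closure with count = 8.
Step 2: Each c() call increments count via nonlocal. After 4 calls: 8 + 4 = 12.
Step 3: result = 12

The answer is 12.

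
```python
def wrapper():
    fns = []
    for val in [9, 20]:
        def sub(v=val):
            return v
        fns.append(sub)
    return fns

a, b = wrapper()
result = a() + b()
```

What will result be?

Step 1: Default argument v=val captures val at each iteration.
Step 2: a() returns 9 (captured at first iteration), b() returns 20 (captured at second).
Step 3: result = 9 + 20 = 29

The answer is 29.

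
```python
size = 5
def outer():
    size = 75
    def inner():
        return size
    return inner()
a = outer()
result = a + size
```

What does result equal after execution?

Step 1: outer() has local size = 75. inner() reads from enclosing.
Step 2: outer() returns 75. Global size = 5 unchanged.
Step 3: result = 75 + 5 = 80

The answer is 80.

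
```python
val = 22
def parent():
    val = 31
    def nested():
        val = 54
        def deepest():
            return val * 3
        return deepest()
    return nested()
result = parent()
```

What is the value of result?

Step 1: deepest() looks up val through LEGB: not local, finds val = 54 in enclosing nested().
Step 2: Returns 54 * 3 = 162.
Step 3: result = 162

The answer is 162.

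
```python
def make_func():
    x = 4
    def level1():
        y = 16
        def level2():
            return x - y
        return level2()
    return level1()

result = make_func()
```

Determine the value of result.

Step 1: x = 4 in make_func. y = 16 in level1.
Step 2: level2() reads x = 4 and y = 16 from enclosing scopes.
Step 3: result = 4 - 16 = -12

The answer is -12.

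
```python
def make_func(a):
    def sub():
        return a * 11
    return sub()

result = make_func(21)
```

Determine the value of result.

Step 1: make_func(21) binds parameter a = 21.
Step 2: sub() accesses a = 21 from enclosing scope.
Step 3: result = 21 * 11 = 231

The answer is 231.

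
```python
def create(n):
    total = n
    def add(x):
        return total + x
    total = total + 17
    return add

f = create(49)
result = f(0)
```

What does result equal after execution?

Step 1: create(49) sets total = 49, then total = 49 + 17 = 66.
Step 2: Closures capture by reference, so add sees total = 66.
Step 3: f(0) returns 66 + 0 = 66

The answer is 66.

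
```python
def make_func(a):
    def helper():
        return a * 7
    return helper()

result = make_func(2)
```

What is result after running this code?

Step 1: make_func(2) binds parameter a = 2.
Step 2: helper() accesses a = 2 from enclosing scope.
Step 3: result = 2 * 7 = 14

The answer is 14.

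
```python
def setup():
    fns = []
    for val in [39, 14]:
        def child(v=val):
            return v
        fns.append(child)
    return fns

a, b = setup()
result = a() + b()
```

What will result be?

Step 1: Default argument v=val captures val at each iteration.
Step 2: a() returns 39 (captured at first iteration), b() returns 14 (captured at second).
Step 3: result = 39 + 14 = 53

The answer is 53.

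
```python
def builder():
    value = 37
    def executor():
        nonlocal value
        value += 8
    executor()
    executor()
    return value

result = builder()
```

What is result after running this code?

Step 1: value starts at 37.
Step 2: executor() is called 2 times, each adding 8.
Step 3: value = 37 + 8 * 2 = 53

The answer is 53.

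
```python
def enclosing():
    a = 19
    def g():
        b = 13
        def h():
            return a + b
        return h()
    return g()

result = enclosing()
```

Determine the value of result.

Step 1: enclosing() defines a = 19. g() defines b = 13.
Step 2: h() accesses both from enclosing scopes: a = 19, b = 13.
Step 3: result = 19 + 13 = 32

The answer is 32.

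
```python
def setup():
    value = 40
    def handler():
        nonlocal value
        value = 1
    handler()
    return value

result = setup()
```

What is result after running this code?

Step 1: setup() sets value = 40.
Step 2: handler() uses nonlocal to reassign value = 1.
Step 3: result = 1

The answer is 1.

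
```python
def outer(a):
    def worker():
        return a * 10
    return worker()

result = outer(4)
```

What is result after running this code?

Step 1: outer(4) binds parameter a = 4.
Step 2: worker() accesses a = 4 from enclosing scope.
Step 3: result = 4 * 10 = 40

The answer is 40.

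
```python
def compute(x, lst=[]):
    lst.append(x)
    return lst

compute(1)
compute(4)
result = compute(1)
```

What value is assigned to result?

Step 1: Mutable default argument gotcha! The list [] is created once.
Step 2: Each call appends to the SAME list: [1], [1, 4], [1, 4, 1].
Step 3: result = [1, 4, 1]

The answer is [1, 4, 1].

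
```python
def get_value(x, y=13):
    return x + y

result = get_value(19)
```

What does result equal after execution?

Step 1: get_value(19) uses default y = 13.
Step 2: Returns 19 + 13 = 32.
Step 3: result = 32

The answer is 32.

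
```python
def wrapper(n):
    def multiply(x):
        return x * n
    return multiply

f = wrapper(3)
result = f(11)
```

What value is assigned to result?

Step 1: wrapper(3) returns multiply closure with n = 3.
Step 2: f(11) computes 11 * 3 = 33.
Step 3: result = 33

The answer is 33.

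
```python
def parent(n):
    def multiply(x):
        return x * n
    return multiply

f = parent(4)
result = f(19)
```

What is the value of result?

Step 1: parent(4) returns multiply closure with n = 4.
Step 2: f(19) computes 19 * 4 = 76.
Step 3: result = 76

The answer is 76.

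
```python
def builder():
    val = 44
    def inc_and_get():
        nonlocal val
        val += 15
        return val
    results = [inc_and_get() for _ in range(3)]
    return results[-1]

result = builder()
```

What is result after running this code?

Step 1: val = 44.
Step 2: Three calls to inc_and_get(), each adding 15.
Step 3: Last value = 44 + 15 * 3 = 89

The answer is 89.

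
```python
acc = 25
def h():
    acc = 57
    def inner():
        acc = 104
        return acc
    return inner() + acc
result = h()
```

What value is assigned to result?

Step 1: h() has local acc = 57. inner() has local acc = 104.
Step 2: inner() returns its local acc = 104.
Step 3: h() returns 104 + its own acc (57) = 161

The answer is 161.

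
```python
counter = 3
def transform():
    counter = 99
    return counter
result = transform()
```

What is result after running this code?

Step 1: Global counter = 3.
Step 2: transform() creates local counter = 99, shadowing the global.
Step 3: Returns local counter = 99. result = 99

The answer is 99.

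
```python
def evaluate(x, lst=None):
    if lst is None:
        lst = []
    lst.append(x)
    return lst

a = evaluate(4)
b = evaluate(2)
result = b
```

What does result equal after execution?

Step 1: None default with guard creates a NEW list each call.
Step 2: a = [4] (fresh list). b = [2] (another fresh list).
Step 3: result = [2] (this is the fix for mutable default)

The answer is [2].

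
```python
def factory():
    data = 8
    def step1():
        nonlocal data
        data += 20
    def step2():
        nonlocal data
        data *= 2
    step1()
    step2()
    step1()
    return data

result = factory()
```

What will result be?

Step 1: data = 8.
Step 2: step1(): data = 8 + 20 = 28.
Step 3: step2(): data = 28 * 2 = 56.
Step 4: step1(): data = 56 + 20 = 76. result = 76

The answer is 76.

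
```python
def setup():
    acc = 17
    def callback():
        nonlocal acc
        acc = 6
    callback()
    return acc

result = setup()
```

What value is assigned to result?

Step 1: setup() sets acc = 17.
Step 2: callback() uses nonlocal to reassign acc = 6.
Step 3: result = 6

The answer is 6.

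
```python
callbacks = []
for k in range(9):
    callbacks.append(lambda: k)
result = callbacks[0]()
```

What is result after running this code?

Step 1: The loop creates 9 lambdas, all referencing the same variable k.
Step 2: After the loop, k = 8 (final value).
Step 3: callbacks[0]() looks up k at call time and finds 8. This is the late binding gotcha. result = 8

The answer is 8.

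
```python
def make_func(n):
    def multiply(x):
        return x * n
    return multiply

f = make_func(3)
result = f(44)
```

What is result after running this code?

Step 1: make_func(3) returns multiply closure with n = 3.
Step 2: f(44) computes 44 * 3 = 132.
Step 3: result = 132

The answer is 132.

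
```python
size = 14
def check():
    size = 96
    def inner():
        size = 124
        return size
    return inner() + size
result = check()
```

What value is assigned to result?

Step 1: check() has local size = 96. inner() has local size = 124.
Step 2: inner() returns its local size = 124.
Step 3: check() returns 124 + its own size (96) = 220

The answer is 220.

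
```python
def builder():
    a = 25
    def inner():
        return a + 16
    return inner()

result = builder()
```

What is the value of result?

Step 1: builder() defines a = 25.
Step 2: inner() reads a = 25 from enclosing scope, returns 25 + 16 = 41.
Step 3: result = 41

The answer is 41.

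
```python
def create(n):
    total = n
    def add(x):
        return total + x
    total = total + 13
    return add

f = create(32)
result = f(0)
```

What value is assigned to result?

Step 1: create(32) sets total = 32, then total = 32 + 13 = 45.
Step 2: Closures capture by reference, so add sees total = 45.
Step 3: f(0) returns 45 + 0 = 45

The answer is 45.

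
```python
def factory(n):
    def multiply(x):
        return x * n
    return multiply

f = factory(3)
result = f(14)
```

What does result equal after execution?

Step 1: factory(3) returns multiply closure with n = 3.
Step 2: f(14) computes 14 * 3 = 42.
Step 3: result = 42

The answer is 42.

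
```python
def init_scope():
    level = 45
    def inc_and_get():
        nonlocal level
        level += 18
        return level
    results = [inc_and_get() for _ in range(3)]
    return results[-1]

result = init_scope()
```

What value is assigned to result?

Step 1: level = 45.
Step 2: Three calls to inc_and_get(), each adding 18.
Step 3: Last value = 45 + 18 * 3 = 99

The answer is 99.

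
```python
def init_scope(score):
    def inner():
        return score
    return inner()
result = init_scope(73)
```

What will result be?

Step 1: init_scope(73) binds parameter score = 73.
Step 2: inner() looks up score in enclosing scope and finds the parameter score = 73.
Step 3: result = 73

The answer is 73.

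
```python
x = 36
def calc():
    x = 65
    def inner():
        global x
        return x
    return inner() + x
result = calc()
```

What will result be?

Step 1: Global x = 36. calc() shadows with local x = 65.
Step 2: inner() uses global keyword, so inner() returns global x = 36.
Step 3: calc() returns 36 + 65 = 101

The answer is 101.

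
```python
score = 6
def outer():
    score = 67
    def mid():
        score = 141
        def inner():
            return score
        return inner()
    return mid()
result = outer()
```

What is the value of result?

Step 1: Three levels of shadowing: global 6, outer 67, mid 141.
Step 2: inner() finds score = 141 in enclosing mid() scope.
Step 3: result = 141

The answer is 141.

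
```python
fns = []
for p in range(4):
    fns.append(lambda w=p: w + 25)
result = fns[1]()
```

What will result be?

Step 1: Default argument w=p captures p's value at definition time.
Step 2: fns[1] was defined when p = 1, so w defaults to 1.
Step 3: result = 1 + 25 = 26 (default arg fixes the late binding issue)

The answer is 26.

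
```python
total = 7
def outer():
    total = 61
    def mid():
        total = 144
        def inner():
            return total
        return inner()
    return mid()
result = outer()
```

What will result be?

Step 1: Three levels of shadowing: global 7, outer 61, mid 144.
Step 2: inner() finds total = 144 in enclosing mid() scope.
Step 3: result = 144

The answer is 144.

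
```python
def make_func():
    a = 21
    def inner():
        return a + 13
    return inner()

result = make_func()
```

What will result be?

Step 1: make_func() defines a = 21.
Step 2: inner() reads a = 21 from enclosing scope, returns 21 + 13 = 34.
Step 3: result = 34

The answer is 34.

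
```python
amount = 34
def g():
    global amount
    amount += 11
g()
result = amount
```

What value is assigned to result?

Step 1: amount = 34 globally.
Step 2: g() modifies global amount: amount += 11 = 45.
Step 3: result = 45

The answer is 45.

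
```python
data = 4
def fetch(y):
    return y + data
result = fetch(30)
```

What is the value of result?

Step 1: data = 4 is defined globally.
Step 2: fetch(30) uses parameter y = 30 and looks up data from global scope = 4.
Step 3: result = 30 + 4 = 34

The answer is 34.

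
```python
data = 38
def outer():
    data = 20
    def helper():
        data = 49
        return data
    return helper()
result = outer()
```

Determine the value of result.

Step 1: Three scopes define data: global (38), outer (20), helper (49).
Step 2: helper() has its own local data = 49, which shadows both enclosing and global.
Step 3: result = 49 (local wins in LEGB)

The answer is 49.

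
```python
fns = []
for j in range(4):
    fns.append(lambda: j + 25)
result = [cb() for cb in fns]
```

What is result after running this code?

Step 1: All lambdas capture j by reference. After the loop, j = 3.
Step 2: Each call returns 3 + 25 = 28.
Step 3: result = [28, 28, 28, 28]

The answer is [28, 28, 28, 28].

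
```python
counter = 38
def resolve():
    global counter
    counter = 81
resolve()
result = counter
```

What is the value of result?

Step 1: counter = 38 globally.
Step 2: resolve() declares global counter and sets it to 81.
Step 3: After resolve(), global counter = 81. result = 81

The answer is 81.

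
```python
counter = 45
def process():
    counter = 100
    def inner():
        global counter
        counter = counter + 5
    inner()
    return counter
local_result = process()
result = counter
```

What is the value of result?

Step 1: Global counter = 45. process() creates local counter = 100.
Step 2: inner() declares global counter and adds 5: global counter = 45 + 5 = 50.
Step 3: process() returns its local counter = 100 (unaffected by inner).
Step 4: result = global counter = 50

The answer is 50.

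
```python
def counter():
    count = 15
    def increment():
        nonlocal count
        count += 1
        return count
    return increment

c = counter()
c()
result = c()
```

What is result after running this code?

Step 1: counter() creates closure with count = 15.
Step 2: Each c() call increments count via nonlocal. After 2 calls: 15 + 2 = 17.
Step 3: result = 17

The answer is 17.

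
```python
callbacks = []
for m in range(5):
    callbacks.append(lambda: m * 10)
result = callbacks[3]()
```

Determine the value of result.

Step 1: All lambdas reference the same variable m (late binding).
Step 2: After the loop, m = 4. Every lambda returns m * 10.
Step 3: callbacks[3]() = 4 * 10 = 40

The answer is 40.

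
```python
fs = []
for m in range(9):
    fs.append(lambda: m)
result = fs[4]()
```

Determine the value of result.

Step 1: The loop creates 9 lambdas, all referencing the same variable m.
Step 2: After the loop, m = 8 (final value).
Step 3: fs[4]() looks up m at call time and finds 8. This is the late binding gotcha. result = 8

The answer is 8.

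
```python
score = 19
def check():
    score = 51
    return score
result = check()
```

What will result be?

Step 1: Global score = 19.
Step 2: check() creates local score = 51, shadowing the global.
Step 3: Returns local score = 51. result = 51

The answer is 51.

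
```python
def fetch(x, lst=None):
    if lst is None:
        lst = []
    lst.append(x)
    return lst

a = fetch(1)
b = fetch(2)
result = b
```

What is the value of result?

Step 1: None default with guard creates a NEW list each call.
Step 2: a = [1] (fresh list). b = [2] (another fresh list).
Step 3: result = [2] (this is the fix for mutable default)

The answer is [2].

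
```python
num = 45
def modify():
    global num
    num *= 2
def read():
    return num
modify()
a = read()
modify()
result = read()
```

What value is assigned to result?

Step 1: num = 45.
Step 2: First modify(): num = 45 * 2 = 90.
Step 3: Second modify(): num = 90 * 2 = 180.
Step 4: read() returns 180

The answer is 180.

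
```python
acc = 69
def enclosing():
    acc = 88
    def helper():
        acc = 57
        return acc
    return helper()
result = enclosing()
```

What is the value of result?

Step 1: Three scopes define acc: global (69), enclosing (88), helper (57).
Step 2: helper() has its own local acc = 57, which shadows both enclosing and global.
Step 3: result = 57 (local wins in LEGB)

The answer is 57.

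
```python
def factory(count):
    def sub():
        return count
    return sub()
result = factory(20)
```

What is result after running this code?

Step 1: factory(20) binds parameter count = 20.
Step 2: sub() looks up count in enclosing scope and finds the parameter count = 20.
Step 3: result = 20

The answer is 20.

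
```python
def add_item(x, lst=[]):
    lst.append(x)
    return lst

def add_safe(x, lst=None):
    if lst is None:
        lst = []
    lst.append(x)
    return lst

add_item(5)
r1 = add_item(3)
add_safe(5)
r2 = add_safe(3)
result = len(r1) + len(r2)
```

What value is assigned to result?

Step 1: add_item shares mutable default: after 2 calls, lst = [5, 3], len = 2.
Step 2: add_safe creates fresh list each time: r2 = [3], len = 1.
Step 3: result = 2 + 1 = 3

The answer is 3.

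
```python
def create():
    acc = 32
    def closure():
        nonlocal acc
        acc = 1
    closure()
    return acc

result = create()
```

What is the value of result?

Step 1: create() sets acc = 32.
Step 2: closure() uses nonlocal to reassign acc = 1.
Step 3: result = 1

The answer is 1.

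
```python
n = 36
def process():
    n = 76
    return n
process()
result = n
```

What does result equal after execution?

Step 1: n = 36 globally.
Step 2: process() creates a LOCAL n = 76 (no global keyword!).
Step 3: The global n is unchanged. result = 36

The answer is 36.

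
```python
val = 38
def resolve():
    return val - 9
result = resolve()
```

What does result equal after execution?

Step 1: val = 38 is defined globally.
Step 2: resolve() looks up val from global scope = 38, then computes 38 - 9 = 29.
Step 3: result = 29

The answer is 29.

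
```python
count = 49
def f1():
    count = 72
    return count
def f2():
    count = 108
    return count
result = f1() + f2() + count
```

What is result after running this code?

Step 1: Each function shadows global count with its own local.
Step 2: f1() returns 72, f2() returns 108.
Step 3: Global count = 49 is unchanged. result = 72 + 108 + 49 = 229

The answer is 229.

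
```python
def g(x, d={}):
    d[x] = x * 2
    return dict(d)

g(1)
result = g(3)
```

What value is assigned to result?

Step 1: Mutable default dict is shared across calls.
Step 2: First call adds 1: 2. Second call adds 3: 6.
Step 3: result = {1: 2, 3: 6}

The answer is {1: 2, 3: 6}.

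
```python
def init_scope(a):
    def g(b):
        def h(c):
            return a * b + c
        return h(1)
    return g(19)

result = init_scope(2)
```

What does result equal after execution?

Step 1: a = 2, b = 19, c = 1.
Step 2: h() computes a * b + c = 2 * 19 + 1 = 39.
Step 3: result = 39

The answer is 39.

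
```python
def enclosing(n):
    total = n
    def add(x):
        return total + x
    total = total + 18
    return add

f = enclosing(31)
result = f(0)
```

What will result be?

Step 1: enclosing(31) sets total = 31, then total = 31 + 18 = 49.
Step 2: Closures capture by reference, so add sees total = 49.
Step 3: f(0) returns 49 + 0 = 49

The answer is 49.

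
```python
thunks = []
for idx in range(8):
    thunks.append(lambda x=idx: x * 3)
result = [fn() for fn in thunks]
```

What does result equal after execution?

Step 1: Default arg x=idx captures idx at each iteration.
Step 2: thunks[k] has x defaulting to k, returns k * 3.
Step 3: result = [0, 3, 6, 9, 12, 15, 18, 21]

The answer is [0, 3, 6, 9, 12, 15, 18, 21].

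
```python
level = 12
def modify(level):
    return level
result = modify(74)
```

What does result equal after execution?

Step 1: Global level = 12.
Step 2: modify(74) takes parameter level = 74, which shadows the global.
Step 3: result = 74

The answer is 74.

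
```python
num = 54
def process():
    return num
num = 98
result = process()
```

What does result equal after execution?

Step 1: num is first set to 54, then reassigned to 98.
Step 2: process() is called after the reassignment, so it looks up the current global num = 98.
Step 3: result = 98

The answer is 98.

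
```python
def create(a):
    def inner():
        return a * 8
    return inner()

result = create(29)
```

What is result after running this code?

Step 1: create(29) binds parameter a = 29.
Step 2: inner() accesses a = 29 from enclosing scope.
Step 3: result = 29 * 8 = 232

The answer is 232.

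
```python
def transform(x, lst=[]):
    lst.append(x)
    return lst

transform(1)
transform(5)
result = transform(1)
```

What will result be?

Step 1: Mutable default argument gotcha! The list [] is created once.
Step 2: Each call appends to the SAME list: [1], [1, 5], [1, 5, 1].
Step 3: result = [1, 5, 1]

The answer is [1, 5, 1].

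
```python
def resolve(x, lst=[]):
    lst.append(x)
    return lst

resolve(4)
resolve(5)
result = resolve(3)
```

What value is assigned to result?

Step 1: Mutable default argument gotcha! The list [] is created once.
Step 2: Each call appends to the SAME list: [4], [4, 5], [4, 5, 3].
Step 3: result = [4, 5, 3]

The answer is [4, 5, 3].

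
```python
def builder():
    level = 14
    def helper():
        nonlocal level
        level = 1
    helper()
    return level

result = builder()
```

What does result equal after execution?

Step 1: builder() sets level = 14.
Step 2: helper() uses nonlocal to reassign level = 1.
Step 3: result = 1

The answer is 1.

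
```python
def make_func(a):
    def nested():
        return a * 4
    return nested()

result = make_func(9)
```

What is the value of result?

Step 1: make_func(9) binds parameter a = 9.
Step 2: nested() accesses a = 9 from enclosing scope.
Step 3: result = 9 * 4 = 36

The answer is 36.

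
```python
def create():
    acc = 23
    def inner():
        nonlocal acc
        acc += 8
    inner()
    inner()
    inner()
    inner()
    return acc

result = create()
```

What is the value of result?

Step 1: acc starts at 23.
Step 2: inner() is called 4 times, each adding 8.
Step 3: acc = 23 + 8 * 4 = 55

The answer is 55.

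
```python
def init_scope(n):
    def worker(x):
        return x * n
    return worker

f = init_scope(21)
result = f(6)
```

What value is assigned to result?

Step 1: init_scope(21) creates a closure capturing n = 21.
Step 2: f(6) computes 6 * 21 = 126.
Step 3: result = 126

The answer is 126.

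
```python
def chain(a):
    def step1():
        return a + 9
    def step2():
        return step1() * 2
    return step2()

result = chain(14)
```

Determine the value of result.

Step 1: chain(14) captures a = 14.
Step 2: step2() calls step1() which returns 14 + 9 = 23.
Step 3: step2() returns 23 * 2 = 46

The answer is 46.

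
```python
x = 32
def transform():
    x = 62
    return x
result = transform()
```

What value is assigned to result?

Step 1: Global x = 32.
Step 2: transform() creates local x = 62, shadowing the global.
Step 3: Returns local x = 62. result = 62

The answer is 62.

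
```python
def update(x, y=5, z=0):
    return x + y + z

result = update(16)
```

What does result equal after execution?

Step 1: update(16) uses defaults y = 5, z = 0.
Step 2: Returns 16 + 5 + 0 = 21.
Step 3: result = 21

The answer is 21.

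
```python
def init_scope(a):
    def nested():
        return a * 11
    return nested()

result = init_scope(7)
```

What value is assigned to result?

Step 1: init_scope(7) binds parameter a = 7.
Step 2: nested() accesses a = 7 from enclosing scope.
Step 3: result = 7 * 11 = 77

The answer is 77.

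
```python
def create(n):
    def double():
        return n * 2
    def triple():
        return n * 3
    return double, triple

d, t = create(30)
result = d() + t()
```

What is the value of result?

Step 1: Both closures capture the same n = 30.
Step 2: d() = 30 * 2 = 60, t() = 30 * 3 = 90.
Step 3: result = 60 + 90 = 150

The answer is 150.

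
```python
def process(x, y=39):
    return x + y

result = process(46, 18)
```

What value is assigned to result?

Step 1: process(46, 18) overrides default y with 18.
Step 2: Returns 46 + 18 = 64.
Step 3: result = 64

The answer is 64.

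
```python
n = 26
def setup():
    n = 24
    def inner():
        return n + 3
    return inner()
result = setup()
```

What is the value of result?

Step 1: setup() shadows global n with n = 24.
Step 2: inner() finds n = 24 in enclosing scope, computes 24 + 3 = 27.
Step 3: result = 27

The answer is 27.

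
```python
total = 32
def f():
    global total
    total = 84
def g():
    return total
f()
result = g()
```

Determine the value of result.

Step 1: total = 32.
Step 2: f() sets global total = 84.
Step 3: g() reads global total = 84. result = 84

The answer is 84.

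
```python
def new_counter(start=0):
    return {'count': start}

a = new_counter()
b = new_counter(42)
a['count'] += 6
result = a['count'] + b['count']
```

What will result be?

Step 1: new_counter() returns a new dict each call (immutable default 0).
Step 2: a = {'count': 0}, b = {'count': 42}.
Step 3: a['count'] += 6 = 6. result = 6 + 42 = 48

The answer is 48.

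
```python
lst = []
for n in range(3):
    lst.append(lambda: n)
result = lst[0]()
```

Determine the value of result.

Step 1: The loop creates 3 lambdas, all referencing the same variable n.
Step 2: After the loop, n = 2 (final value).
Step 3: lst[0]() looks up n at call time and finds 2. This is the late binding gotcha. result = 2

The answer is 2.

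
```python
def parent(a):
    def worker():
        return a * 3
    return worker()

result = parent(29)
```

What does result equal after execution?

Step 1: parent(29) binds parameter a = 29.
Step 2: worker() accesses a = 29 from enclosing scope.
Step 3: result = 29 * 3 = 87

The answer is 87.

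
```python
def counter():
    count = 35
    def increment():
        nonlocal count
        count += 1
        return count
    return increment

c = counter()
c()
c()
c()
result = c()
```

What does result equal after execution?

Step 1: counter() creates closure with count = 35.
Step 2: Each c() call increments count via nonlocal. After 4 calls: 35 + 4 = 39.
Step 3: result = 39

The answer is 39.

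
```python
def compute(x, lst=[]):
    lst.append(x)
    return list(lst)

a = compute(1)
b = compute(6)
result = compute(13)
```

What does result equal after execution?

Step 1: Default list is shared. list() creates copies for return values.
Step 2: Internal list grows: [1] -> [1, 6] -> [1, 6, 13].
Step 3: result = [1, 6, 13]

The answer is [1, 6, 13].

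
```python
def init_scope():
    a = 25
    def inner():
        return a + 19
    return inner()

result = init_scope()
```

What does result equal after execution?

Step 1: init_scope() defines a = 25.
Step 2: inner() reads a = 25 from enclosing scope, returns 25 + 19 = 44.
Step 3: result = 44

The answer is 44.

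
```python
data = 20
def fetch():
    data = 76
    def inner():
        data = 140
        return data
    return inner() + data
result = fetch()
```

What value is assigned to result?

Step 1: fetch() has local data = 76. inner() has local data = 140.
Step 2: inner() returns its local data = 140.
Step 3: fetch() returns 140 + its own data (76) = 216

The answer is 216.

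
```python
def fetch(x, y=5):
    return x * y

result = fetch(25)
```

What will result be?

Step 1: fetch(25) uses default y = 5.
Step 2: Returns 25 * 5 = 125.
Step 3: result = 125

The answer is 125.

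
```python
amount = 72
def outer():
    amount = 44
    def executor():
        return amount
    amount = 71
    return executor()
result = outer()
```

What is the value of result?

Step 1: outer() sets amount = 44, then later amount = 71.
Step 2: executor() is called after amount is reassigned to 71. Closures capture variables by reference, not by value.
Step 3: result = 71

The answer is 71.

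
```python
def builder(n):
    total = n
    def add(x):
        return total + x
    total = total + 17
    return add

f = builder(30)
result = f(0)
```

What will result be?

Step 1: builder(30) sets total = 30, then total = 30 + 17 = 47.
Step 2: Closures capture by reference, so add sees total = 47.
Step 3: f(0) returns 47 + 0 = 47

The answer is 47.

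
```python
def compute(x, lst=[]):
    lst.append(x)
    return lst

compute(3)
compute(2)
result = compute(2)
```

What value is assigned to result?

Step 1: Mutable default argument gotcha! The list [] is created once.
Step 2: Each call appends to the SAME list: [3], [3, 2], [3, 2, 2].
Step 3: result = [3, 2, 2]

The answer is [3, 2, 2].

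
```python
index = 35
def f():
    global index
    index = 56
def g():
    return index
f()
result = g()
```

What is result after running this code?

Step 1: index = 35.
Step 2: f() sets global index = 56.
Step 3: g() reads global index = 56. result = 56

The answer is 56.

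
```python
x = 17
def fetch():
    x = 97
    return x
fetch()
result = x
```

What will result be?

Step 1: Global x = 17.
Step 2: fetch() creates local x = 97 (shadow, not modification).
Step 3: After fetch() returns, global x is unchanged. result = 17

The answer is 17.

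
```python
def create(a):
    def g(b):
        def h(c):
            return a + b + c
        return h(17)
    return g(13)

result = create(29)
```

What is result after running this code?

Step 1: a = 29, b = 13, c = 17 across three nested scopes.
Step 2: h() accesses all three via LEGB rule.
Step 3: result = 29 + 13 + 17 = 59

The answer is 59.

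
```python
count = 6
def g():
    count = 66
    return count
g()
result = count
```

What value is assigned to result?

Step 1: Global count = 6.
Step 2: g() creates local count = 66 (shadow, not modification).
Step 3: After g() returns, global count is unchanged. result = 6

The answer is 6.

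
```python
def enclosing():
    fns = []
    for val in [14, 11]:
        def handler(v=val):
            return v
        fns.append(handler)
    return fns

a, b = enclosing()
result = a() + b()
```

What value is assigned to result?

Step 1: Default argument v=val captures val at each iteration.
Step 2: a() returns 14 (captured at first iteration), b() returns 11 (captured at second).
Step 3: result = 14 + 11 = 25

The answer is 25.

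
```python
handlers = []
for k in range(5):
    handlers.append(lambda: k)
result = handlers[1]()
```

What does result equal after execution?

Step 1: The loop creates 5 lambdas, all referencing the same variable k.
Step 2: After the loop, k = 4 (final value).
Step 3: handlers[1]() looks up k at call time and finds 4. This is the late binding gotcha. result = 4

The answer is 4.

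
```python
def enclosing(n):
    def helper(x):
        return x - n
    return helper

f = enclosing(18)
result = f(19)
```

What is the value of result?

Step 1: enclosing(18) creates a closure capturing n = 18.
Step 2: f(19) computes 19 - 18 = 1.
Step 3: result = 1

The answer is 1.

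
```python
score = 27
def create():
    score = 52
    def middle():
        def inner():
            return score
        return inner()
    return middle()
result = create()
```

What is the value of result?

Step 1: create() defines score = 52. middle() and inner() have no local score.
Step 2: inner() checks local (none), enclosing middle() (none), enclosing create() and finds score = 52.
Step 3: result = 52

The answer is 52.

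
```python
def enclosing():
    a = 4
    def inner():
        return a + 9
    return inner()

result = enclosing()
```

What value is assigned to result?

Step 1: enclosing() defines a = 4.
Step 2: inner() reads a = 4 from enclosing scope, returns 4 + 9 = 13.
Step 3: result = 13

The answer is 13.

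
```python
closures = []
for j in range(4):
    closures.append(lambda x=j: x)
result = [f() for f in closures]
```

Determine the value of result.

Step 1: Default arg x=j captures j at each iteration.
Step 2: Each lambda has its own default: 0, 1, ..., 3.
Step 3: result = [0, 1, 2, 3]

The answer is [0, 1, 2, 3].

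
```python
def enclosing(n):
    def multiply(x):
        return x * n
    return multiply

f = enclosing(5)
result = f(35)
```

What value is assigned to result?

Step 1: enclosing(5) returns multiply closure with n = 5.
Step 2: f(35) computes 35 * 5 = 175.
Step 3: result = 175

The answer is 175.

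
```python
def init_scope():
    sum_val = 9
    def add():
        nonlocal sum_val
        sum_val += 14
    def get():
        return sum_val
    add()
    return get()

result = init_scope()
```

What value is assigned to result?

Step 1: sum_val = 9. add() modifies it via nonlocal, get() reads it.
Step 2: add() makes sum_val = 9 + 14 = 23.
Step 3: get() returns 23. result = 23

The answer is 23.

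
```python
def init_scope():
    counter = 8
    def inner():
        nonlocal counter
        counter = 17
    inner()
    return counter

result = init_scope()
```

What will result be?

Step 1: init_scope() sets counter = 8.
Step 2: inner() uses nonlocal to reassign counter = 17.
Step 3: result = 17

The answer is 17.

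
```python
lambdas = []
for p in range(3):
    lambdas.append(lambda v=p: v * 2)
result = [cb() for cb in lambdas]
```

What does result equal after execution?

Step 1: Default arg v=p captures p at each iteration.
Step 2: lambdas[k] has v defaulting to k, returns k * 2.
Step 3: result = [0, 2, 4]

The answer is [0, 2, 4].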